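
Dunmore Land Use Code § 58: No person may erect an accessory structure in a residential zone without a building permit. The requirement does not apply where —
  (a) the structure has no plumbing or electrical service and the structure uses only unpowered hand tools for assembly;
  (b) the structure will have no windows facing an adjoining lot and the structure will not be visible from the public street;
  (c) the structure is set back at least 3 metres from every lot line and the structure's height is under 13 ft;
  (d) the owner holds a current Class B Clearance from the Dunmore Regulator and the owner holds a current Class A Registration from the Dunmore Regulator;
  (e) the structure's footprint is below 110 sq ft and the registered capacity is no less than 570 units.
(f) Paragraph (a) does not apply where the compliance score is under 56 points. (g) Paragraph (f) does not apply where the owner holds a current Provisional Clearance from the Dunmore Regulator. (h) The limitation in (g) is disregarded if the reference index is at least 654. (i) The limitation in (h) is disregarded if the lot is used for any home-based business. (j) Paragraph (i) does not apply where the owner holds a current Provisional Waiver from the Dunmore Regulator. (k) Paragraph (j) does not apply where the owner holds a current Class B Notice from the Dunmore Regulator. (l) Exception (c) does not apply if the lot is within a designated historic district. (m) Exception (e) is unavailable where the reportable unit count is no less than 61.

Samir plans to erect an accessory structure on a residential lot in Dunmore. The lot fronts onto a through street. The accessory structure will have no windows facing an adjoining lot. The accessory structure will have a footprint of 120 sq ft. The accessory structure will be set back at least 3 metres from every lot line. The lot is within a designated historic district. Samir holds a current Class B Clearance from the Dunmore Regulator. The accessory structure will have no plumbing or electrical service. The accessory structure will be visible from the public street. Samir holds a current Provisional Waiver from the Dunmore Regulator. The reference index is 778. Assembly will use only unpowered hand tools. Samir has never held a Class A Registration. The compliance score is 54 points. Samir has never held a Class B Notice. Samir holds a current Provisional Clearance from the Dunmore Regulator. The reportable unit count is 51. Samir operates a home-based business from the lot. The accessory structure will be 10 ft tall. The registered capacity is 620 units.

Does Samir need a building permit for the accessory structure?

All of (a)'s requirements are met (there is no plumbing or electrical service; assembly uses only hand tools). However, paragraphs (f)–(k) must be considered: (f) is triggered — the compliance score is 54 points, under the 56 points limit. (g) applies (a current Provisional Clearance is held), but is overridden by (h): (h) is engaged — the reference index is 778, meeting the 654 threshold. (i) would limit (h) — a home-based business operates on the lot — but (j) sets (i) aside: (j) is triggered — a current Provisional Waiver is held. (k) is inapplicable (the Class B Notice is not current), so (j) stands. Exception (a) does not apply.
Exception (b) requires that the structure will not be visible from the public street; but the structure will be visible from the street, so (b) is unavailable.
Exception (c): the setback is at least 3 m on every side; the structure's height is 10 ft, under the 13 ft limit — every condition holds. However, paragraph (l) must be considered: (l) applies — the lot is in a historic district. (c) is therefore removed.
Exception (d) fails — the Class A Registration is not current.
Exception (e) fails — the structure's footprint is 120 sq ft, not below 110 sq ft.
No exception displaces § 58.

Yes — Samir must obtain a building permit.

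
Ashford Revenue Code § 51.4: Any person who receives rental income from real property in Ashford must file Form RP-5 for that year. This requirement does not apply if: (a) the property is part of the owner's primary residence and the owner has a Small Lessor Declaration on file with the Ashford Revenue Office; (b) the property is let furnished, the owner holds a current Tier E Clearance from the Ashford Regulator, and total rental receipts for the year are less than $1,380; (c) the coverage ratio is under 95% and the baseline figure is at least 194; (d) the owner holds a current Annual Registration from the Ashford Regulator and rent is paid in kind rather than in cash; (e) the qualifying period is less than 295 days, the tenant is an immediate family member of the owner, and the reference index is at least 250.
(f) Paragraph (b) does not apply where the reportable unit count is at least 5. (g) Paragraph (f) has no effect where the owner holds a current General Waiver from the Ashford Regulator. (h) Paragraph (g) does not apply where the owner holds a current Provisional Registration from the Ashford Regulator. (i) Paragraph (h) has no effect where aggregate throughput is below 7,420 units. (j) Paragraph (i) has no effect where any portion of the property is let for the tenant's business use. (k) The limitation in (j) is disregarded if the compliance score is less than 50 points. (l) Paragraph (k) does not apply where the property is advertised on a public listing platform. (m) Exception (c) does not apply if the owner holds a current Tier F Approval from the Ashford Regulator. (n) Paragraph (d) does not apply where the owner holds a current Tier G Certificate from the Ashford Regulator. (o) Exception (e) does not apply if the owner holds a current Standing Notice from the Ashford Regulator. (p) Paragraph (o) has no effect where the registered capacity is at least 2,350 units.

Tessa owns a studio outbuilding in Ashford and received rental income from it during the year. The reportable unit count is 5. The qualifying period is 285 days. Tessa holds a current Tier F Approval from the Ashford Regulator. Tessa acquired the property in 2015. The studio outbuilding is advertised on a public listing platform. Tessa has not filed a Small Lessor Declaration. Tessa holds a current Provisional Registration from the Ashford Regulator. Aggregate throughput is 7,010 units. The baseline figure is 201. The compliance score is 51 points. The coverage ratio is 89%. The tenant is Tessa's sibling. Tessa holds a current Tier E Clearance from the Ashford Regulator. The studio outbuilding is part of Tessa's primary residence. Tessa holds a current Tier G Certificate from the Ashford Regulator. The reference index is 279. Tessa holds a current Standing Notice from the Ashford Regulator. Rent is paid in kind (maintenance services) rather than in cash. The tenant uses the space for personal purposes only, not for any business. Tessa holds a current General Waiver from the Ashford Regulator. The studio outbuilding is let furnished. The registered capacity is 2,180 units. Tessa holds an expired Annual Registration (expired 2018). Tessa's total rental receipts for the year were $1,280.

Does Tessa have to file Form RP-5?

Exception (a) fails — no Small Lessor Declaration is on file.
All of (b)'s requirements are met (the property is let furnished; a current Tier E Clearance is held; total rental receipts for the year are $1,280, less than the $1,380 limit). Under paragraphs (f)–(l): (f) would limit (b) — the reportable unit count is 5, meeting the 5 threshold — but (g) sets (f) aside: (g) operates — a current General Waiver is held. (h) would limit (g) — a current Provisional Registration is held — but (i) sets (h) aside: (i) operates against (h): aggregate throughput is 7,010 units, below the 7,420 units limit. (j) is not engaged (the space is used for personal purposes only), so (i) stands. (b) remains available.
All of (c)'s requirements are met (the coverage ratio is 89%, under the 95% limit; the baseline figure is 201, meeting the 194 threshold). However, paragraph (m) must be considered: (m) operates against (c): a current Tier F Approval is held. (c) is therefore removed.
Exception (d) requires that the owner holds a current Annual Registration from the Ashford Regulator; but no current Annual Registration is held, so (d) is unavailable.
Exception (e) is satisfied on its face — the qualifying period is 285 days, less than the 295 days limit; the tenant is an immediate family member; the reference index is 279, meeting the 250 threshold. But applying paragraphs (o)–(p): (o) is engaged — a current Standing Notice is held. (p), which would lift (o), is not engaged — the registered capacity is 2,180 units, short of 2,350 units. (e) is therefore removed.

No — exception (b) applies; Tessa is not required to file Form RP-5.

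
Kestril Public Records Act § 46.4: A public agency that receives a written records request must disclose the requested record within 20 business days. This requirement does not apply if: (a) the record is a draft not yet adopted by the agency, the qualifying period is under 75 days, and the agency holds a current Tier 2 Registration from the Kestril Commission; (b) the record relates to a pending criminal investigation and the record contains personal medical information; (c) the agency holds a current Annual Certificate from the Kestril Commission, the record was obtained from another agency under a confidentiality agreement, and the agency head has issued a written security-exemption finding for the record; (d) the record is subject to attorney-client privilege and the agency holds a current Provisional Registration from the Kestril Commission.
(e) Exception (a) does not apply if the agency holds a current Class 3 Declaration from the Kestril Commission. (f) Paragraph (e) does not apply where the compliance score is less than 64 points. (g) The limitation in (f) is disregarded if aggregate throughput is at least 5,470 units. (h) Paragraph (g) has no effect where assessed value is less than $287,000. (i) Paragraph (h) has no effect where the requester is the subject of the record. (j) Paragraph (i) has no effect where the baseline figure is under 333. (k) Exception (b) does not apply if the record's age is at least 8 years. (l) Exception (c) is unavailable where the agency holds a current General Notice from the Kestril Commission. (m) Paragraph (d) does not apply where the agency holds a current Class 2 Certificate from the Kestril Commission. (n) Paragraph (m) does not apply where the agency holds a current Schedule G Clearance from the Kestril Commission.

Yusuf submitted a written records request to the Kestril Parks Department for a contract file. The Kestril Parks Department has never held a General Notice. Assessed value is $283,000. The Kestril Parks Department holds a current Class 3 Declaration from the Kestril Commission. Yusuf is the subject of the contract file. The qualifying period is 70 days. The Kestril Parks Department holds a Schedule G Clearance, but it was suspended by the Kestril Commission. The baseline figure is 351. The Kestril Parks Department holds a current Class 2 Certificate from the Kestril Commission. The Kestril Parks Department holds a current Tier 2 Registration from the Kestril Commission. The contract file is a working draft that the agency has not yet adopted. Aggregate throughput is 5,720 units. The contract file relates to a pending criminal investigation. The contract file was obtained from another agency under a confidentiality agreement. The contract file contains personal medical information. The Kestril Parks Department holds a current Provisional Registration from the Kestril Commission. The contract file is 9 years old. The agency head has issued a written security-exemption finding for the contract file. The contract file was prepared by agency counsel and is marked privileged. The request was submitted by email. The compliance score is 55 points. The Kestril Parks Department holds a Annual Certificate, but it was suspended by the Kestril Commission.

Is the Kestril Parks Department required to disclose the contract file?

Yes — the Kestril Parks Department must disclose the contract file.

Exception (a) is satisfied on its face — the contract file is an unadopted draft; the qualifying period is 70 days, under the 75 days limit; a current Tier 2 Registration is held. But: (e) operates against (a): a current Class 3 Declaration is held. (f) would limit (e) — the compliance score is 55 points, less than the 64 points limit — but (g) sets (f) aside: (g) is triggered — aggregate throughput is 5,720 units, meeting the 5,470 units threshold. (h) is triggered (assessed value is $283,000, less than the $287,000 limit), but is set aside by (i): (i) operates — Yusuf is the subject of the contract file. (j), which would lift (i), is not triggered — the baseline figure is 351, not under 333. Exception (a) does not apply.
Exception (b): the contract file relates to a pending investigation; the contract file contains personal medical information — every condition holds. But applying paragraph (k): (k) is triggered — the record's age is 9 years, meeting the 8 years threshold. (b) is therefore removed.
Exception (c) fails — no current Annual Certificate is held.
Exception (d)'s conditions are all satisfied: the contract file is privileged; a current Provisional Registration is held. Turning to paragraphs (m)–(n): (m) operates against (d): a current Class 2 Certificate is held. (n) is not engaged (no current Schedule G Clearance is held), so (m) stands. Exception (d) does not apply.
Every exception is unavailable, so the rule governs.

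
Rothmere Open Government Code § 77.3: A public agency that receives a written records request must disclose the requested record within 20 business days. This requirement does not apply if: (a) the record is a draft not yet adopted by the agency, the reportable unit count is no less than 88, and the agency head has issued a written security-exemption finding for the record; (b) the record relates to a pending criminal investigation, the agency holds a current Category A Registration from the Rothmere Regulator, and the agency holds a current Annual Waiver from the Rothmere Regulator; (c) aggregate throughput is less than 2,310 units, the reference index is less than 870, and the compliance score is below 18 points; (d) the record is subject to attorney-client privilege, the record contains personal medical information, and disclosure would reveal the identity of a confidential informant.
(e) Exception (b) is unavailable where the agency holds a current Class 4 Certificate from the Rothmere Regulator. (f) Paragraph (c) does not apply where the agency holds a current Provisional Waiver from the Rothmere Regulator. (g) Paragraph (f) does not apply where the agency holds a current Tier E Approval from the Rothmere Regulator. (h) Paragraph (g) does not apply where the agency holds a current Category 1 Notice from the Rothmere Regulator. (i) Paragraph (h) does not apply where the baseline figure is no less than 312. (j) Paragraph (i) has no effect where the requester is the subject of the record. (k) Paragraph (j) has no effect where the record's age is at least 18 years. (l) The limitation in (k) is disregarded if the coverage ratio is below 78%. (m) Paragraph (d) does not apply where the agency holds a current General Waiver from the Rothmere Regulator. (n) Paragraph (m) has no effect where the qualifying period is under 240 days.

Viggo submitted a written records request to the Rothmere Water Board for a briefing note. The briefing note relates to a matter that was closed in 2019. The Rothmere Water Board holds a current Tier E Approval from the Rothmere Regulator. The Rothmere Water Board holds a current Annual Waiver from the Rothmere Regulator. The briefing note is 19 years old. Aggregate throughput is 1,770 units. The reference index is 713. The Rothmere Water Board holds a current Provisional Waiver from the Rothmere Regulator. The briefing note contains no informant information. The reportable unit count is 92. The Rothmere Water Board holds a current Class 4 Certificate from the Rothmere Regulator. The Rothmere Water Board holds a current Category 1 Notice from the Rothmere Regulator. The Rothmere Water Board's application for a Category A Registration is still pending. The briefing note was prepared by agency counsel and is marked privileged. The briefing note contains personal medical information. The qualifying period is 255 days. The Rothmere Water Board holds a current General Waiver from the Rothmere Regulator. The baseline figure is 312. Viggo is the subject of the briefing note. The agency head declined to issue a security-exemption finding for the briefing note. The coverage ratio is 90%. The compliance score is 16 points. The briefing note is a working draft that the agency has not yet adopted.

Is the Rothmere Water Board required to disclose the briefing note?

No — exception (c) applies; the Rothmere Water Board is not required to disclose the briefing note.

Exception (a) fails — the agency head declined to issue a security-exemption finding.
Exception (b) requires that the record relates to a pending criminal investigation; but the briefing note relates to a closed matter, so (b) is unavailable.
Exception (c)'s conditions are all satisfied: aggregate throughput is 1,770 units, less than the 2,310 units limit; the reference index is 713, less than the 870 limit; the compliance score is 16 points, below the 18 points limit. Applying paragraphs (f)–(l): (f) would limit (c) — a current Provisional Waiver is held — but (g) sets (f) aside: (g) operates against (f): a current Tier E Approval is held. (h) applies (a current Category 1 Notice is held), but is itself disapplied by (i): (i) operates against (h): the baseline figure is 312, meeting the 312 threshold. (j) applies (Viggo is the subject of the briefing note), but yields to (k): (k) operates — the record's age is 19 years, meeting the 18 years threshold. (l), which would lift (k), is not triggered — the coverage ratio is 90%, not below 78%. (c) remains available.
Exception (d) does not apply: the briefing note contains no informant information.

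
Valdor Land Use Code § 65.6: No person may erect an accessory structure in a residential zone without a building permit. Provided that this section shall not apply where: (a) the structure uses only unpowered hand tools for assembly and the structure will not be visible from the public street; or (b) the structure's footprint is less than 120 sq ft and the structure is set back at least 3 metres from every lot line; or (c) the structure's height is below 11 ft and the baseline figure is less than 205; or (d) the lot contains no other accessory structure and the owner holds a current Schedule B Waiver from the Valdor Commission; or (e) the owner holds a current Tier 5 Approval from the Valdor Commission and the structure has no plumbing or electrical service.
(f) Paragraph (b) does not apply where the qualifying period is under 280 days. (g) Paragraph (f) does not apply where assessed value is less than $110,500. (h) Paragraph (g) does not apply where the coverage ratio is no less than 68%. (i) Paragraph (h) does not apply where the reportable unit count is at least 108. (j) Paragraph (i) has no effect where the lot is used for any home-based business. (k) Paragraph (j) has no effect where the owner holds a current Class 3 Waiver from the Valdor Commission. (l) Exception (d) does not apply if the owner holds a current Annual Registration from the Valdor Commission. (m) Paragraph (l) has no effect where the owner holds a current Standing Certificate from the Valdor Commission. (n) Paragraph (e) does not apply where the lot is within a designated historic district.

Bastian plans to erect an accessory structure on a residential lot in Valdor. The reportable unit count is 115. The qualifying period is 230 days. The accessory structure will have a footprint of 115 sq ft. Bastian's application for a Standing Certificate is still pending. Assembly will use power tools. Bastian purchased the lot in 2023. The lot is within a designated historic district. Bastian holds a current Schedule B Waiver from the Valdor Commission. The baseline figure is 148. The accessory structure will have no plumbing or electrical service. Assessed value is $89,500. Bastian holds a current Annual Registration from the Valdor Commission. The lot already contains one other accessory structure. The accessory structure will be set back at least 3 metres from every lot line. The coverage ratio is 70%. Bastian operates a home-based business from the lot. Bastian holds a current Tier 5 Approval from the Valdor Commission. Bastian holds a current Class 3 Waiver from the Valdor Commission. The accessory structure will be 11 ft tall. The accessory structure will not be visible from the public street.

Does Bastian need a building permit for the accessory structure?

No — exception (b) applies; Bastian does not need a building permit.

Exception (a) does not apply: assembly uses power tools.
Exception (b)'s conditions are all satisfied: the structure's footprint is 115 sq ft, less than the 120 sq ft limit; the setback is at least 3 m on every side. Under paragraphs (f)–(k): (f) would limit (b) — the qualifying period is 230 days, under the 280 days limit — but (g) sets (f) aside: (g) operates against (f): assessed value is $89,500, less than the $110,500 limit. (h) would limit (g) — the coverage ratio is 70%, meeting the 68% threshold — but (i) sets (h) aside: (i) operates against (h): the reportable unit count is 115, meeting the 108 threshold. (j) would limit (i) — a home-based business operates on the lot — but (k) sets (j) aside: (k) operates against (j): a current Class 3 Waiver is held. (b) remains available.
Exception (c) requires that the structure's height is below 11 ft; but the structure's height is 11 ft, not below 11 ft, so (c) is unavailable.
Exception (d) fails — the lot already has another accessory structure.
Exception (e)'s conditions are all satisfied: a current Tier 5 Approval is held; there is no plumbing or electrical service. However, paragraph (n) must be considered: (n) operates against (e): the lot is in a historic district. (e) is therefore removed.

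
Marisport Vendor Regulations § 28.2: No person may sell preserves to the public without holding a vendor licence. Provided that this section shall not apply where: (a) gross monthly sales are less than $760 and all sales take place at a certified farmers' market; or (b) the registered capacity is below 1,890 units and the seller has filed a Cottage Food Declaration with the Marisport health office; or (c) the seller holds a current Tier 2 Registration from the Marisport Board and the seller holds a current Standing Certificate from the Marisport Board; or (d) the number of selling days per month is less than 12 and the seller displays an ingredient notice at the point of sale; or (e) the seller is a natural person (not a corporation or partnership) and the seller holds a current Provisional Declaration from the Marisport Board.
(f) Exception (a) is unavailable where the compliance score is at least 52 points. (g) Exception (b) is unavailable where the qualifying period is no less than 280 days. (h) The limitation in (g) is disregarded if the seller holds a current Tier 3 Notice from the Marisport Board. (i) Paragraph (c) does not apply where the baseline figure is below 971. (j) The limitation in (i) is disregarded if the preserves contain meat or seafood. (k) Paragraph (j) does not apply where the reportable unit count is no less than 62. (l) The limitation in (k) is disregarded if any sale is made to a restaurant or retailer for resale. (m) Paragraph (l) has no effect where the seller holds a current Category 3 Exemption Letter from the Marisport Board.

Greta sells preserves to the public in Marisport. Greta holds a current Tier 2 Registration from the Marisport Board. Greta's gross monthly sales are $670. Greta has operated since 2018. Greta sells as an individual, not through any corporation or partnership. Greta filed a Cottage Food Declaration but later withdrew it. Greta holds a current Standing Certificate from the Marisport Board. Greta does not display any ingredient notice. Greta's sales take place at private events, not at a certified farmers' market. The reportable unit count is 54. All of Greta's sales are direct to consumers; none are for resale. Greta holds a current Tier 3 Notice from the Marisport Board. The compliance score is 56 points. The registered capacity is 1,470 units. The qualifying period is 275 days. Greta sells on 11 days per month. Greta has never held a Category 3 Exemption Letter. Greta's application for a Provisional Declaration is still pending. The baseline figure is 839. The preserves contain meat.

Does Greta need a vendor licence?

Exception (a) does not apply: sales are at private events, not a certified farmers' market.
Exception (b) fails — the Cottage Food Declaration was withdrawn.
All of (c)'s requirements are met (a current Tier 2 Registration is held; a current Standing Certificate is held). As to paragraphs (i)–(m): (i) would limit (c) — the baseline figure is 839, below the 971 limit — but (j) sets (i) aside: (j) operates — the preserves contain meat. (k) is not triggered (the reportable unit count is 54, short of 62), so (j) stands. So (c) applies.
Exception (d) does not apply: no ingredient notice is displayed.
Exception (e) requires that the seller holds a current Provisional Declaration from the Marisport Board; but there is no Provisional Declaration in force, so (e) is unavailable.

No — exception (c) applies; Greta is not required to hold a vendor licence.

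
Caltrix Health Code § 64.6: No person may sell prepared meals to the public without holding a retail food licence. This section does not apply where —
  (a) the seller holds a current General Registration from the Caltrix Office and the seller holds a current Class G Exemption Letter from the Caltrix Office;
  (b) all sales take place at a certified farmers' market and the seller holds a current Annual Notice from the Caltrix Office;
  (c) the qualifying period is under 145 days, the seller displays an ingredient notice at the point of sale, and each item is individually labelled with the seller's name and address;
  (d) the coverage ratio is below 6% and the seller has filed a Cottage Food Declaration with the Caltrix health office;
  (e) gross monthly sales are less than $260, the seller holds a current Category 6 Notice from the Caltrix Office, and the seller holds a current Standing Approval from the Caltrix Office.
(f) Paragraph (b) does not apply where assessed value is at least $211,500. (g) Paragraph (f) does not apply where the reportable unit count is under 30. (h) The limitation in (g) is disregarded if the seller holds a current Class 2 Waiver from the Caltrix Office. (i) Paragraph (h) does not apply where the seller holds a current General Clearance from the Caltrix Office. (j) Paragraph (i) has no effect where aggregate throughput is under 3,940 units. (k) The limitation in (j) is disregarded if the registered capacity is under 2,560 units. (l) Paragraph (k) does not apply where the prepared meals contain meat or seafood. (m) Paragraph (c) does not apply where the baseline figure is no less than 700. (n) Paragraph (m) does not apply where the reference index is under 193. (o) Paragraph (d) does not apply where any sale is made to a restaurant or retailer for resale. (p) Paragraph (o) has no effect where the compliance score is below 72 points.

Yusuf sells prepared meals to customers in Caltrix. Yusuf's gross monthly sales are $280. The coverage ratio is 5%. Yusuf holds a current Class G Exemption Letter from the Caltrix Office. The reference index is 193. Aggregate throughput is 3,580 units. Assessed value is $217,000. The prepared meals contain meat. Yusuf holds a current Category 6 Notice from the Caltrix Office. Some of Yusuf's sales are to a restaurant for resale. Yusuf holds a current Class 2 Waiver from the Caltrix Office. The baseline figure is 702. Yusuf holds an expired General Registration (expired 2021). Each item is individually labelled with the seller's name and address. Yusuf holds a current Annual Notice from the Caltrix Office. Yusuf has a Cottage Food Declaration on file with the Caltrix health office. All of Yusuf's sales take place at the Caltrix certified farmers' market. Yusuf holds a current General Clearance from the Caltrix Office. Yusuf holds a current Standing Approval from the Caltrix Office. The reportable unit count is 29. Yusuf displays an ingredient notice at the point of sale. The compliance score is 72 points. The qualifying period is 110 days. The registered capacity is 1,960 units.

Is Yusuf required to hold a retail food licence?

Yes — Yusuf must hold a retail food licence.

Exception (a) requires that the seller holds a current General Registration from the Caltrix Office; but no current General Registration is held, so (a) is unavailable.
Exception (b): all sales are at a certified farmers' market; a current Annual Notice is held — every condition holds. Turning to paragraphs (f)–(l): (f) operates against (b): assessed value is $217,000, meeting the $211,500 threshold. (g) is engaged (the reportable unit count is 29, under the 30 limit), but is itself disapplied by (h): (h) operates against (g): a current Class 2 Waiver is held. (i) is engaged (a current General Clearance is held), but is set aside by (j): (j) operates against (i): aggregate throughput is 3,580 units, under the 3,940 units limit. (k) would limit (j) — the registered capacity is 1,960 units, under the 2,560 units limit — but (l) sets (k) aside: (l) is engaged — the prepared meals contain meat. Exception (b) does not apply.
Exception (c): the qualifying period is 110 days, under the 145 days limit; an ingredient notice is displayed; items are individually labelled — every condition holds. However, paragraphs (m)–(n) must be considered: (m) operates against (c): the baseline figure is 702, meeting the 700 threshold. (n), which would lift (m), is not triggered — the reference index is 193, not under 193. So (c) is unavailable.
Exception (d): the coverage ratio is 5%, below the 6% limit; a Cottage Food Declaration is on file — every condition holds. Turning to paragraphs (o)–(p): (o) operates against (d): some sales are to a restaurant for resale. (p) is inapplicable (the compliance score is 72 points, not below 72 points), so (o) stands. Exception (d) does not apply.
Exception (e) requires that gross monthly sales are less than $260; but gross monthly sales are $280, not less than $260, so (e) is unavailable.
No exception displaces § 64.6.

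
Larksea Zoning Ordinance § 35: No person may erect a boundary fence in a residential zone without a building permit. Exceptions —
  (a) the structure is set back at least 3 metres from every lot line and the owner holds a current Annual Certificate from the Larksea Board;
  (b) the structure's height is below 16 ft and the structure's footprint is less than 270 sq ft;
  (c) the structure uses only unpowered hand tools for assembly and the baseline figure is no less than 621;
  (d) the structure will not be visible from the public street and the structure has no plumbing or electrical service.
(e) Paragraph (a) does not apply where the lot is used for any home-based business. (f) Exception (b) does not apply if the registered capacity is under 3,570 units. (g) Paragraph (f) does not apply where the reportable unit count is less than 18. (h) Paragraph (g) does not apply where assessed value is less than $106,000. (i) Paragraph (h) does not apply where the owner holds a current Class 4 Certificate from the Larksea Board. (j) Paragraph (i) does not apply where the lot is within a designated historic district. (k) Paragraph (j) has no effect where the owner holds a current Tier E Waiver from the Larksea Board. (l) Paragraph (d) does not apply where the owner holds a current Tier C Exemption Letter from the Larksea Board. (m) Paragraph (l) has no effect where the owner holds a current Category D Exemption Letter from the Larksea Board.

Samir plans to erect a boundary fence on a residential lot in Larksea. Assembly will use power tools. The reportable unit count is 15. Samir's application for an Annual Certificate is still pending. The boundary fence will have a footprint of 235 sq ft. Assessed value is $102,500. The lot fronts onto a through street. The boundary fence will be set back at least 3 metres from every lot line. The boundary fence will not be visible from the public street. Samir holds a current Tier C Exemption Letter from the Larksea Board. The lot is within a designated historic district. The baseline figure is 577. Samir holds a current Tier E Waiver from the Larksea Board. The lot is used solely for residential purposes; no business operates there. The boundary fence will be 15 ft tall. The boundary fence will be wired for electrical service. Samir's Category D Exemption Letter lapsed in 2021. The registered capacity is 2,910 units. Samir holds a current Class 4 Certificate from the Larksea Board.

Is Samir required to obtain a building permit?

Exception (a) requires that the owner holds a current Annual Certificate from the Larksea Board; but there is no Annual Certificate in force, so (a) is unavailable.
All of (b)'s requirements are met (the structure's height is 15 ft, below the 16 ft limit; the structure's footprint is 235 sq ft, less than the 270 sq ft limit). As to paragraphs (f)–(k): (f) would limit (b) — the registered capacity is 2,910 units, under the 3,570 units limit — but (g) sets (f) aside: (g) operates against (f): the reportable unit count is 15, less than the 18 limit. (h) operates (assessed value is $102,500, less than the $106,000 limit), but is overridden by (i): (i) operates against (h): a current Class 4 Certificate is held. (j) would limit (i) — the lot is in a historic district — but (k) sets (j) aside: (k) applies — a current Tier E Waiver is held. Exception (b) stands.
Exception (c) requires that the structure uses only unpowered hand tools for assembly; but assembly uses power tools, so (c) is unavailable.
Exception (d) does not apply: electrical service is planned.

No — exception (b) applies; Samir does not need a building permit.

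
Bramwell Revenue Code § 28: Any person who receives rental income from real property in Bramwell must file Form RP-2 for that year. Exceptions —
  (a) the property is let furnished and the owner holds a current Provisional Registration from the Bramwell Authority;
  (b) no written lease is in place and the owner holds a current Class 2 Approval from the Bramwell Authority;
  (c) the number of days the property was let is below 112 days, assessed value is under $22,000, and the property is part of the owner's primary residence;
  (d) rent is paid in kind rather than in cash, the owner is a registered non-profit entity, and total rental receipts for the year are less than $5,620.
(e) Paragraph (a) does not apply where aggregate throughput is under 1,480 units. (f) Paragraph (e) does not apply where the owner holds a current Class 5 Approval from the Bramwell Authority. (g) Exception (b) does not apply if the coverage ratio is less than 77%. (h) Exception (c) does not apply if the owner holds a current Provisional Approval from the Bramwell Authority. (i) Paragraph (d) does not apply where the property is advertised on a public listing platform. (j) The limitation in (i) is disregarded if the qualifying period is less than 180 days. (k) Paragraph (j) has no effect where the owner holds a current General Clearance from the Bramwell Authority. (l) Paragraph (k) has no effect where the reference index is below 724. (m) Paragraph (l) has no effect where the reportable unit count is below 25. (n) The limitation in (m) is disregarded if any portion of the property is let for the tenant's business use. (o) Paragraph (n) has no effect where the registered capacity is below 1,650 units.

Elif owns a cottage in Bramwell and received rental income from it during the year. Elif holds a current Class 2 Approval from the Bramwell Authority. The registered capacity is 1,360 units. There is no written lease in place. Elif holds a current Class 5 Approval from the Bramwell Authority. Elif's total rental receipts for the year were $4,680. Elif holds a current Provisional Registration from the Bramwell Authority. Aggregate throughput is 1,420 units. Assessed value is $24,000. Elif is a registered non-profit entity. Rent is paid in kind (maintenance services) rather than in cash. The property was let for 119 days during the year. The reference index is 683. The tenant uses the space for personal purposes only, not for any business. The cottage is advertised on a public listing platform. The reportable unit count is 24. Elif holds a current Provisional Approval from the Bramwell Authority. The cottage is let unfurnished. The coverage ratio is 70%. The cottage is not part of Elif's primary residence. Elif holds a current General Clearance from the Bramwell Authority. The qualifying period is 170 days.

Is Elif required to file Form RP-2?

Exception (a) fails — the property is let unfurnished.
Exception (b) is satisfied on its face — there is no written lease; a current Class 2 Approval is held. However, paragraph (g) must be considered: (g) operates — the coverage ratio is 70%, less than the 77% limit. (b) is therefore removed.
Exception (c) does not apply: the number of days the property was let is 119 days, not below 112 days.
Exception (d): rent is paid in kind; Elif is a registered non-profit; total rental receipts for the year are $4,680, less than the $5,620 limit — every condition holds. Turning to paragraphs (i)–(o): (i) is engaged — the property is publicly advertised. (j) is engaged (the qualifying period is 170 days, less than the 180 days limit), but yields to (k): (k) is triggered — a current General Clearance is held. (l) applies (the reference index is 683, below the 724 limit), but yields to (m): (m) is engaged — the reportable unit count is 24, below the 25 limit. (n) is not triggered (the space is used for personal purposes only), so (m) stands. Exception (d) does not apply.
No exception is made out. Elif falls within the general rule.

Yes — Elif must file Form RP-2.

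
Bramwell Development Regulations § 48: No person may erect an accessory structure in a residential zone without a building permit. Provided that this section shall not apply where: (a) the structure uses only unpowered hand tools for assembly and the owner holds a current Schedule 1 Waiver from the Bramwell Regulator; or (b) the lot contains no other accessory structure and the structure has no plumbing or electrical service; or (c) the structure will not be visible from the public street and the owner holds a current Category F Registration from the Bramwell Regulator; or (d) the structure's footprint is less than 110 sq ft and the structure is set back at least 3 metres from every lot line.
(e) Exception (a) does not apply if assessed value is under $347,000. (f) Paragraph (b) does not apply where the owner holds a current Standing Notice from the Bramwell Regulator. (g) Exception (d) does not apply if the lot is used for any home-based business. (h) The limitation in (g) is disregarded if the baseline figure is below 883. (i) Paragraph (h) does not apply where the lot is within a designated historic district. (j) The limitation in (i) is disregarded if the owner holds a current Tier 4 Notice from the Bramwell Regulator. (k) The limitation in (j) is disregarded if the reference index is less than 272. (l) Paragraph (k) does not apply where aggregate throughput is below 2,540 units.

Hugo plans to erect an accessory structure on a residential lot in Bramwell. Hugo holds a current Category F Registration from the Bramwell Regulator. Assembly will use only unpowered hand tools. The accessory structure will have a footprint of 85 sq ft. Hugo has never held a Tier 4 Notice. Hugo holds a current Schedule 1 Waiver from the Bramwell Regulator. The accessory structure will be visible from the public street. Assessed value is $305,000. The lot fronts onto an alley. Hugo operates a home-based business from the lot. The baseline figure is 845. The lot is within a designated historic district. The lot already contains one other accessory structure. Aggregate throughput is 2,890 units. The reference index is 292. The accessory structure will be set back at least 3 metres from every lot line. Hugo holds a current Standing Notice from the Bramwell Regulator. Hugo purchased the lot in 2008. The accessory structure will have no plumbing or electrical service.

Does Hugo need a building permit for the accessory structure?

Yes — Hugo must obtain a building permit.

Exception (a): assembly uses only hand tools; a current Schedule 1 Waiver is held — every condition holds. But: (e) operates against (a): assessed value is $305,000, under the $347,000 limit. So (a) is unavailable.
Exception (b) does not apply: the lot already has another accessory structure.
Exception (c) does not apply: the structure will be visible from the street.
Exception (d)'s conditions are all satisfied: the structure's footprint is 85 sq ft, less than the 110 sq ft limit; the setback is at least 3 m on every side. However, paragraphs (g)–(l) must be considered: (g) applies — a home-based business operates on the lot. (h) would limit (g) — the baseline figure is 845, below the 883 limit — but (i) sets (h) aside: (i) is engaged — the lot is in a historic district. (j), which would lift (i), is not triggered — no current Tier 4 Notice is held. Exception (d) does not apply.
No exception is made out. Hugo falls within the general rule.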